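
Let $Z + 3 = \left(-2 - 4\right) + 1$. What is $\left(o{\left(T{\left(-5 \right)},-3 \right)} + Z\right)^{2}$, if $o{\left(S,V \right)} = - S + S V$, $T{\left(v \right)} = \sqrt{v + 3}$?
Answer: $32 + 64 i \sqrt{2} \approx 32.0 + 90.51 i$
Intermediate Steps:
$T{\left(v \right)} = \sqrt{3 + v}$
$Z = -8$ ($Z = -3 + \left(\left(-2 - 4\right) + 1\right) = -3 + \left(-6 + 1\right) = -3 - 5 = -8$)
$\left(o{\left(T{\left(-5 \right)},-3 \right)} + Z\right)^{2} = \left(\sqrt{3 - 5} \left(-1 - 3\right) - 8\right)^{2} = \left(\sqrt{-2} \left(-4\right) - 8\right)^{2} = \left(i \sqrt{2} \left(-4\right) - 8\right)^{2} = \left(- 4 i \sqrt{2} - 8\right)^{2} = \left(-8 - 4 i \sqrt{2}\right)^{2}$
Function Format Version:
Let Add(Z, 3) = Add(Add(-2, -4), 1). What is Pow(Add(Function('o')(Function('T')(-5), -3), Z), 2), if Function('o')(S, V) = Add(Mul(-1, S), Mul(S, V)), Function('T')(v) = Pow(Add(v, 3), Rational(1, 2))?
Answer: Add(32, Mul(64, I, Pow(2, Rational(1, 2)))) ≈ Add(32.000, Mul(90.510, I))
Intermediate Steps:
Function('T')(v) = Pow(Add(3, v), Rational(1, 2))
Z = -8 (Z = Add(-3, Add(Add(-2, -4), 1)) = Add(-3, Add(-6, 1)) = Add(-3, -5) = -8)
Pow(Add(Function('o')(Function('T')(-5), -3), Z), 2) = Pow(Add(Mul(Pow(Add(3, -5), Rational(1, 2)), Add(-1, -3)), -8), 2) = Pow(Add(Mul(Pow(-2, Rational(1, 2)), -4), -8), 2) = Pow(Add(Mul(Mul(I, Pow(2, Rational(1, 2))), -4), -8), 2) = Pow(Add(Mul(-4, I, Pow(2, Rational(1, 2))), -8), 2) = Pow(Add(-8, Mul(-4, I, Pow(2, Rational(1, 2)))), 2)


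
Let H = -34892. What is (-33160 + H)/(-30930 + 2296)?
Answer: 34026/14317 ≈ 2.3766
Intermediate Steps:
(-33160 + H)/(-30930 + 2296) = (-33160 - 34892)/(-30930 + 2296) = -68052/(-28634) = -68052*(-1/28634) = 34026/14317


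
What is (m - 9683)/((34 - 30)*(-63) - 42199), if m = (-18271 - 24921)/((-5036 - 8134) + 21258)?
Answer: 9794912/42917961 ≈ 0.22822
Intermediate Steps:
m = -5399/1011 (m = -43192/(-13170 + 21258) = -43192/8088 = -43192*1/8088 = -5399/1011 ≈ -5.3403)
(m - 9683)/((34 - 30)*(-63) - 42199) = (-5399/1011 - 9683)/((34 - 30)*(-63) - 42199) = -9794912/(1011*(4*(-63) - 42199)) = -9794912/(1011*(-252 - 42199)) = -9794912/1011/(-42451) = -9794912/1011*(-1/42451) = 9794912/42917961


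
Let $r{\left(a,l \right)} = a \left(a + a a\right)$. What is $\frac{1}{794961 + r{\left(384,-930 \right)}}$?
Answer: $\frac{1}{57565521} \approx 1.7372 \cdot 10^{-8}$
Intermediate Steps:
$r{\left(a,l \right)} = a \left(a + a^{2}\right)$
$\frac{1}{794961 + r{\left(384,-930 \right)}} = \frac{1}{794961 + 384^{2} \left(1 + 384\right)} = \frac{1}{794961 + 147456 \cdot 385} = \frac{1}{794961 + 56770560} = \frac{1}{57565521}$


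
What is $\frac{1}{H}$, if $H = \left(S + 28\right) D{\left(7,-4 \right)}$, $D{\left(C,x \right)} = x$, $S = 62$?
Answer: $- \frac{1}{360} \approx -0.0027778$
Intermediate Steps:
$H = -360$ ($H = \left(62 + 28\right) \left(-4\right) = 90 \left(-4\right) = -360$)
$\frac{1}{H} = \frac{1}{-360} = - \frac{1}{360}$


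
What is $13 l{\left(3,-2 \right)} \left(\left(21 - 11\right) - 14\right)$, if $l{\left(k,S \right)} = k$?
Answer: $-156$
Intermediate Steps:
$13 l{\left(3,-2 \right)} \left(\left(21 - 11\right) - 14\right) = 13 \cdot 3 \left(\left(21 - 11\right) - 14\right) = 39 \left(10 - 14\right) = 39 \left(-4\right) = -156$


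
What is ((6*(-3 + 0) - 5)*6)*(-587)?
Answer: 81006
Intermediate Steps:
((6*(-3 + 0) - 5)*6)*(-587) = ((6*(-3) - 5)*6)*(-587) = ((-18 - 5)*6)*(-587) = -23*6*(-587) = -138*(-587) = 81006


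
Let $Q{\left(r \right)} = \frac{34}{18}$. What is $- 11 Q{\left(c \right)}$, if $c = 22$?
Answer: $- \frac{187}{9} \approx -20.778$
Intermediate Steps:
$Q{\left(r \right)} = \frac{17}{9}$ ($Q{\left(r \right)} = 34 \cdot \frac{1}{18} = \frac{17}{9}$)
$- 11 Q{\left(c \right)} = \left(-11\right) \frac{17}{9} = - \frac{187}{9}$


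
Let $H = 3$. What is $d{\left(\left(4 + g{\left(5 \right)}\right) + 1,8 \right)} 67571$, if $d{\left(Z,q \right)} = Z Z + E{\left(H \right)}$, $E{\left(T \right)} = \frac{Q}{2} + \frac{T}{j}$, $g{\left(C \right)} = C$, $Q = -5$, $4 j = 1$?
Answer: $\frac{14798049}{2} \approx 7.399 \cdot 10^{6}$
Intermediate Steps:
$j = \frac{1}{4}$ ($j = \frac{1}{4} \cdot 1 = \frac{1}{4} \approx 0.25$)
$E{\left(T \right)} = - \frac{5}{2} + 4 T$ ($E{\left(T \right)} = - \frac{5}{2} + T \frac{1}{\frac{1}{4}} = \left(-5\right) \frac{1}{2} + T 4 = - \frac{5}{2} + 4 T$)
$d{\left(Z,q \right)} = \frac{19}{2} + Z^{2}$ ($d{\left(Z,q \right)} = Z Z + \left(- \frac{5}{2} + 4 \cdot 3\right) = Z^{2} + \left(- \frac{5}{2} + 12\right) = Z^{2} + \frac{19}{2} = \frac{19}{2} + Z^{2}$)
$d{\left(\left(4 + g{\left(5 \right)}\right) + 1,8 \right)} 67571 = \left(\frac{19}{2} + \left(\left(4 + 5\right) + 1\right)^{2}\right) 67571 = \left(\frac{19}{2} + \left(9 + 1\right)^{2}\right) 67571 = \left(\frac{19}{2} + 10^{2}\right) 67571 = \left(\frac{19}{2} + 100\right) 67571 = \frac{219}{2} \cdot 67571 = \frac{14798049}{2}$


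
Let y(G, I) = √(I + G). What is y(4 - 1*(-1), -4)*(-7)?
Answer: -7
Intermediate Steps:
y(G, I) = √(G + I)
y(4 - 1*(-1), -4)*(-7) = √((4 - 1*(-1)) - 4)*(-7) = √((4 + 1) - 4)*(-7) = √(5 - 4)*(-7) = √1*(-7) = 1*(-7) = -7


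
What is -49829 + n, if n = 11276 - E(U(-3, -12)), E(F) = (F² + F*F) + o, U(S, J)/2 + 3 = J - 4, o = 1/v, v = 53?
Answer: -2196374/53 ≈ -41441.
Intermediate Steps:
o = 1/53 ≈ 0.018868
U(S, J) = -14 + 2*J (U(S, J) = -6 + 2*(J - 4) = -6 + 2*(-4 + J) = -6 + (-8 + 2*J) = -14 + 2*J)
E(F) = 1/53 + 2*F² (E(F) = (F² + F*F) + 1/53 = (F² + F²) + 1/53 = 2*F² + 1/53 = 1/53 + 2*F²)
n = 444563/53 (n = 11276 - (1/53 + 2*(-14 + 2*(-12))²) = 11276 - (1/53 + 2*(-14 - 24)²) = 11276 - (1/53 + 2*(-38)²) = 11276 - (1/53 + 2*1444) = 11276 - (1/53 + 2888) = 11276 - 1*153065/53 = 11276 - 153065/53 = 444563/53 ≈ 8388.0)
-49829 + n = -49829 + 444563/53 = -2196374/53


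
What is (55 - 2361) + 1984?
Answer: -322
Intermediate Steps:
(55 - 2361) + 1984 = -2306 + 1984 = -322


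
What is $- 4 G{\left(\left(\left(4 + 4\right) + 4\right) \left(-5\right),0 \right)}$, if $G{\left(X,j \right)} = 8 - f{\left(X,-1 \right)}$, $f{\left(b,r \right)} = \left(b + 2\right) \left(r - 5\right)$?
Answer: $1360$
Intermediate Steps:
$f{\left(b,r \right)} = \left(-5 + r\right) \left(2 + b\right)$ ($f{\left(b,r \right)} = \left(2 + b\right) \left(-5 + r\right) = \left(-5 + r\right) \left(2 + b\right)$)
$G{\left(X,j \right)} = 20 + 6 X$ ($G{\left(X,j \right)} = 8 - \left(-10 - 5 X + 2 \left(-1\right) + X \left(-1\right)\right) = 8 - \left(-10 - 5 X - 2 - X\right) = 8 - \left(-12 - 6 X\right) = 8 + \left(12 + 6 X\right) = 20 + 6 X$)
$- 4 G{\left(\left(\left(4 + 4\right) + 4\right) \left(-5\right),0 \right)} = - 4 \left(20 + 6 \left(\left(4 + 4\right) + 4\right) \left(-5\right)\right) = - 4 \left(20 + 6 \left(8 + 4\right) \left(-5\right)\right) = - 4 \left(20 + 6 \cdot 12 \left(-5\right)\right) = - 4 \left(20 + 6 \left(-60\right)\right) = - 4 \left(20 - 360\right) = \left(-4\right) \left(-340\right) = 1360$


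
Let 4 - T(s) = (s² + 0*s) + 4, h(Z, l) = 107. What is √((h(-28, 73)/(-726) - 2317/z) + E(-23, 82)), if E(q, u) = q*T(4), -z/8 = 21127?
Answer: √2860971699062958/2788764 ≈ 19.180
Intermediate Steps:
T(s) = -s² (T(s) = 4 - ((s² + 0*s) + 4) = 4 - ((s² + 0) + 4) = 4 - (s² + 4) = 4 - (4 + s²) = 4 + (-4 - s²) = -s²)
z = -169016 (z = -8*21127 = -169016)
E(q, u) = -16*q (E(q, u) = q*(-1*4²) = q*(-1*16) = q*(-16) = -16*q)
√((h(-28, 73)/(-726) - 2317/z) + E(-23, 82)) = √((107/(-726) - 2317/(-169016)) - 16*(-23)) = √((107*(-1/726) - 2317*(-1/169016)) + 368) = √((-107/726 + 2317/169016) + 368) = √(-8201285/61352808 + 368) = √(22569632059/61352808) = √2860971699062958/2788764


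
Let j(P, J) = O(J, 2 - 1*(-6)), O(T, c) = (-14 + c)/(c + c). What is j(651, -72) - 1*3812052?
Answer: -30496419/8 ≈ -3.8121e+6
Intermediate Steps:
O(T, c) = (-14 + c)/(2*c) (O(T, c) = (-14 + c)/((2*c)) = (-14 + c)*(1/(2*c)) = (-14 + c)/(2*c))
j(P, J) = -3/8 (j(P, J) = (-14 + (2 - 1*(-6)))/(2*(2 - 1*(-6))) = (-14 + (2 + 6))/(2*(2 + 6)) = (½)*(-14 + 8)/8 = (½)*(⅛)*(-6) = -3/8)
j(651, -72) - 1*3812052 = -3/8 - 1*3812052 = -3/8 - 3812052 = -30496419/8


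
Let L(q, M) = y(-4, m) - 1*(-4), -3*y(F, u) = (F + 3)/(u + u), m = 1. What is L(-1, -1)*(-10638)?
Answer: -44325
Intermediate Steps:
y(F, u) = -(3 + F)/(6*u) (y(F, u) = -(F + 3)/(3*(u + u)) = -(3 + F)/(3*(2*u)) = -(3 + F)*1/(2*u)/3 = -(3 + F)/(6*u))
L(q, M) = 25/6 (L(q, M) = (⅙)*(-3 - 1*(-4))/1 - 1*(-4) = (⅙)*1*(-3 + 4) + 4 = (⅙)*1*1 + 4 = ⅙ + 4 = 25/6)
L(-1, -1)*(-10638) = (25/6)*(-10638) = -44325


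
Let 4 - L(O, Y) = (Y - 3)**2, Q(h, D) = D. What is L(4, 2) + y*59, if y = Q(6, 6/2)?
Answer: 180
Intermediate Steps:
y = 3 (y = 6/2 = 6*(1/2) = 3)
L(O, Y) = 4 - (-3 + Y)**2 (L(O, Y) = 4 - (Y - 3)**2 = 4 - (-3 + Y)**2)
L(4, 2) + y*59 = (4 - (-3 + 2)**2) + 3*59 = (4 - 1*(-1)**2) + 177 = (4 - 1*1) + 177 = (4 - 1) + 177 = 3 + 177 = 180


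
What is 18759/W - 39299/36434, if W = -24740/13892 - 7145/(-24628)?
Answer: -58463887643449769/4645684584230 ≈ -12585.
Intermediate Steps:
W = -127509595/85533044 (W = -24740*1/13892 - 7145*(-1/24628) = -6185/3473 + 7145/24628 = -127509595/85533044 ≈ -1.4908)
18759/W - 39299/36434 = 18759/(-127509595/85533044) - 39299/36434 = 18759*(-85533044/127509595) - 39299*1/36434 = -1604514372396/127509595 - 39299/36434 = -58463887643449769/4645684584230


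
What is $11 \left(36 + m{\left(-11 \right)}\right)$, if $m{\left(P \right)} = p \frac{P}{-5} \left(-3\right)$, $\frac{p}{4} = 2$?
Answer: $- \frac{924}{5} \approx -184.8$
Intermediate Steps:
$p = 8$ ($p = 4 \cdot 2 = 8$)
$m{\left(P \right)} = \frac{24 P}{5}$ ($m{\left(P \right)} = 8 \frac{P}{-5} \left(-3\right) = 8 P \left(- \frac{1}{5}\right) \left(-3\right) = 8 \left(- \frac{P}{5}\right) \left(-3\right) = - \frac{8 P}{5} \left(-3\right) = \frac{24 P}{5}$)
$11 \left(36 + m{\left(-11 \right)}\right) = 11 \left(36 + \frac{24}{5} \left(-11\right)\right) = 11 \left(36 - \frac{264}{5}\right) = 11 \left(- \frac{84}{5}\right) = - \frac{924}{5}$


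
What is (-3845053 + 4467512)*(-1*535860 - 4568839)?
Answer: -3177465834841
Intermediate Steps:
(-3845053 + 4467512)*(-1*535860 - 4568839) = 622459*(-535860 - 4568839) = 622459*(-5104699) = -3177465834841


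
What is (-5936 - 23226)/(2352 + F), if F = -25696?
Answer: 14581/11672 ≈ 1.2492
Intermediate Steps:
(-5936 - 23226)/(2352 + F) = (-5936 - 23226)/(2352 - 25696) = -29162/(-23344) = -29162*(-1/23344) = 14581/11672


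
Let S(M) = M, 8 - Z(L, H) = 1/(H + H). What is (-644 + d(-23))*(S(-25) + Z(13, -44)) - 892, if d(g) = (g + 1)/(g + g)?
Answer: 883569/88 ≈ 10041.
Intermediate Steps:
Z(L, H) = 8 - 1/(2*H) (Z(L, H) = 8 - 1/(H + H) = 8 - 1/(2*H))
d(g) = (1 + g)/(2*g) (d(g) = (1 + g)/((2*g)) = (1 + g)*(1/(2*g)) = (1 + g)/(2*g))
(-644 + d(-23))*(S(-25) + Z(13, -44)) - 892 = (-644 + (½)*(1 - 23)/(-23))*(-25 + (8 - ½/(-44))) - 892 = (-644 + (½)*(-1/23)*(-22))*(-25 + (8 - ½*(-1/44))) - 892 = (-644 + 11/23)*(-25 + (8 + 1/88)) - 892 = -14801*(-25 + 705/88)/23 - 892 = -14801/23*(-1495/88) - 892 = 962065/88 - 892 = 883569/88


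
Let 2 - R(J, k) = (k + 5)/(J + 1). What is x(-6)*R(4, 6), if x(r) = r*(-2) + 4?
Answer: -16/5 ≈ -3.2000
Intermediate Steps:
R(J, k) = 2 - (5 + k)/(1 + J) (R(J, k) = 2 - (k + 5)/(J + 1) = 2 - (5 + k)/(1 + J))
x(r) = 4 - 2*r (x(r) = -2*r + 4 = 4 - 2*r)
x(-6)*R(4, 6) = (4 - 2*(-6))*((-3 - 1*6 + 2*4)/(1 + 4)) = (4 + 12)*((-3 - 6 + 8)/5) = 16*((1/5)*(-1)) = 16*(-1/5) = -16/5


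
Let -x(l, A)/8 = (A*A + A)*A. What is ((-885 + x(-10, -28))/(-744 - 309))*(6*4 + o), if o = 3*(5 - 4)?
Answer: -56153/13 ≈ -4319.5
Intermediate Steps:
o = 3 (o = 3*1 = 3)
x(l, A) = -8*A*(A + A**2) (x(l, A) = -8*(A*A + A)*A = -8*(A**2 + A)*A = -8*(A + A**2)*A = -8*A*(A + A**2))
((-885 + x(-10, -28))/(-744 - 309))*(6*4 + o) = ((-885 + 8*(-28)**2*(-1 - 1*(-28)))/(-744 - 309))*(6*4 + 3) = ((-885 + 8*784*(-1 + 28))/(-1053))*(24 + 3) = ((-885 + 8*784*27)*(-1/1053))*27 = ((-885 + 169344)*(-1/1053))*27 = (168459*(-1/1053))*27 = -56153/351*27 = -56153/13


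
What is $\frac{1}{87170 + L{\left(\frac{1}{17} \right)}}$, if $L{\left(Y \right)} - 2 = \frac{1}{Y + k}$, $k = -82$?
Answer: $\frac{1393}{121430579} \approx 1.1472 \cdot 10^{-5}$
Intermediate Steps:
$L{\left(Y \right)} = 2 + \frac{1}{-82 + Y}$ ($L{\left(Y \right)} = 2 + \frac{1}{Y - 82} = 2 + \frac{1}{-82 + Y}$)
$\frac{1}{87170 + L{\left(\frac{1}{17} \right)}} = \frac{1}{87170 + \frac{-163 + \frac{2}{17}}{-82 + \frac{1}{17}}} = \frac{1}{87170 + \frac{-163 + 2 \cdot \frac{1}{17}}{-82 + \frac{1}{17}}} = \frac{1}{87170 + \frac{-163 + \frac{2}{17}}{- \frac{1393}{17}}} = \frac{1}{87170 - - \frac{2769}{1393}} = \frac{1}{87170 + \frac{2769}{1393}} = \frac{1}{\frac{121430579}{1393}} = \frac{1393}{121430579}$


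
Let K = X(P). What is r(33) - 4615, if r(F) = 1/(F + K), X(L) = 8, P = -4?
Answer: -189214/41 ≈ -4615.0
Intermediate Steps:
K = 8
r(F) = 1/(8 + F) (r(F) = 1/(F + 8) = 1/(8 + F))
r(33) - 4615 = 1/(8 + 33) - 4615 = 1/41 - 4615 = -189214/41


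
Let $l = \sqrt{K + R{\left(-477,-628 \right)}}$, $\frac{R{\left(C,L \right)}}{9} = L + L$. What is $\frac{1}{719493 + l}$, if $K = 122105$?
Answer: $\frac{719493}{517670066248} - \frac{\sqrt{110801}}{517670066248} \approx 1.3892 \cdot 10^{-6}$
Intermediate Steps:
$R{\left(C,L \right)} = 18 L$ ($R{\left(C,L \right)} = 9 \left(L + L\right) = 9 \cdot 2 L = 18 L$)
$l = \sqrt{110801}$ ($l = \sqrt{122105 + 18 \left(-628\right)} = \sqrt{122105 - 11304} = \sqrt{110801} \approx 332.87$)
$\frac{1}{719493 + l} = \frac{1}{719493 + \sqrt{110801}}$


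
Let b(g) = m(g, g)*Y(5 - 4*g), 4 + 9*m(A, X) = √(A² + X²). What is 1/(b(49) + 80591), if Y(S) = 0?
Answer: 1/80591 ≈ 1.2408e-5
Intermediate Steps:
m(A, X) = -4/9 + √(A² + X²)/9
b(g) = 0 (b(g) = (-4/9 + √(g² + g²)/9)*0 = (-4/9 + √(2*g²)/9)*0 = (-4/9 + (√2*√(g²))/9)*0 = (-4/9 + √2*√(g²)/9)*0 = 0)
1/(b(49) + 80591) = 1/(0 + 80591) = 1/80591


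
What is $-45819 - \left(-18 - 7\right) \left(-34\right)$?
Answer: $-46669$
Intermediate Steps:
$-45819 - \left(-18 - 7\right) \left(-34\right) = -45819 - \left(-25\right) \left(-34\right) = -45819 - 850 = -46669$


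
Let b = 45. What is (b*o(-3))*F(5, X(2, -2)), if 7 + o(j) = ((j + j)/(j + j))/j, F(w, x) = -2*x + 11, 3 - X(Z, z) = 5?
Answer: -4950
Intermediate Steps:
X(Z, z) = -2 (X(Z, z) = 3 - 1*5 = 3 - 5 = -2)
F(w, x) = 11 - 2*x
o(j) = -7 + 1/j (o(j) = -7 + ((j + j)/(j + j))/j = -7 + ((2*j)/((2*j)))/j = -7 + ((2*j)*(1/(2*j)))/j = -7 + 1/j)
(b*o(-3))*F(5, X(2, -2)) = (45*(-7 + 1/(-3)))*(11 - 2*(-2)) = (45*(-7 - ⅓))*(11 + 4) = (45*(-22/3))*15 = -330*15 = -4950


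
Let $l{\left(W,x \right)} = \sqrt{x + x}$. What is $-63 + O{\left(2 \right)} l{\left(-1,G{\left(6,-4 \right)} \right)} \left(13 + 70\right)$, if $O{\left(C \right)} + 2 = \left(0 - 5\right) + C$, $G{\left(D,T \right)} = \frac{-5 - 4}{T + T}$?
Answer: $- \frac{1371}{2} \approx -685.5$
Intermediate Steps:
$G{\left(D,T \right)} = - \frac{9}{2 T}$
$O{\left(C \right)} = -7 + C$ ($O{\left(C \right)} = -2 + \left(\left(0 - 5\right) + C\right) = -2 + \left(-5 + C\right) = -7 + C$)
$l{\left(W,x \right)} = \sqrt{2} \sqrt{x}$ ($l{\left(W,x \right)} = \sqrt{2 x} = \sqrt{2} \sqrt{x}$)
$-63 + O{\left(2 \right)} l{\left(-1,G{\left(6,-4 \right)} \right)} \left(13 + 70\right) = -63 + \left(-7 + 2\right) \sqrt{2} \sqrt{- \frac{9}{2 \left(-4\right)}} \left(13 + 70\right) = -63 + - 5 \sqrt{2} \sqrt{\left(- \frac{9}{2}\right) \left(- \frac{1}{4}\right)} 83 = -63 + - 5 \sqrt{2} \sqrt{\frac{9}{8}} \cdot 83 = -63 + - 5 \sqrt{2} \frac{3 \sqrt{2}}{4} \cdot 83 = -63 + \left(-5\right) \frac{3}{2} \cdot 83 = -63 - \frac{1245}{2} = - \frac{1371}{2}$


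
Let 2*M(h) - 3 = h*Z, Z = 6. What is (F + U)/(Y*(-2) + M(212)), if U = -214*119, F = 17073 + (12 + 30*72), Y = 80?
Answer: -12442/955 ≈ -13.028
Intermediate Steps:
F = 19245 (F = 17073 + (12 + 2160) = 17073 + 2172 = 19245)
M(h) = 3/2 + 3*h (M(h) = 3/2 + (h*6)/2 = 3/2 + (6*h)/2 = 3/2 + 3*h)
U = -25466
(F + U)/(Y*(-2) + M(212)) = (19245 - 25466)/(80*(-2) + (3/2 + 3*212)) = -6221/(-160 + (3/2 + 636)) = -6221/(-160 + 1275/2) = -6221/955/2 = -6221*2/955 = -12442/955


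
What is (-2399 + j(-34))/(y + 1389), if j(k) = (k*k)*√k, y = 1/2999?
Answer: -7194601/4165612 + 50983*I*√34/61259 ≈ -1.7271 + 4.8528*I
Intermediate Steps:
y = 1/2999 ≈ 0.00033344
j(k) = k^(5/2) (j(k) = k²*√k = k^(5/2))
(-2399 + j(-34))/(y + 1389) = (-2399 + (-34)^(5/2))/(1/2999 + 1389) = (-2399 + 1156*I*√34)/(4165612/2999) = (-2399 + 1156*I*√34)*(2999/4165612) = -7194601/4165612 + 50983*I*√34/61259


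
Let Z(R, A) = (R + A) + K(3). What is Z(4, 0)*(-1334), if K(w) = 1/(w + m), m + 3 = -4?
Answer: -10005/2 ≈ -5002.5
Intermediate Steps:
m = -7 (m = -3 - 4 = -7)
K(w) = 1/(-7 + w) (K(w) = 1/(w - 7) = 1/(-7 + w))
Z(R, A) = -1/4 + A + R (Z(R, A) = (R + A) + 1/(-7 + 3) = (A + R) + 1/(-4) = (A + R) - 1/4 = -1/4 + A + R)
Z(4, 0)*(-1334) = (-1/4 + 0 + 4)*(-1334) = (15/4)*(-1334) = -10005/2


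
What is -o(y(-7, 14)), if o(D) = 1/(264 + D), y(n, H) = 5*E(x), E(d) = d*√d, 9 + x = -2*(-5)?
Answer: -1/269 ≈ -0.0037175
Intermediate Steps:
x = 1 (x = -9 - 2*(-5) = -9 + 10 = 1)
E(d) = d^(3/2)
y(n, H) = 5 (y(n, H) = 5*1^(3/2) = 5*1 = 5)
-o(y(-7, 14)) = -1/(264 + 5) = -1/269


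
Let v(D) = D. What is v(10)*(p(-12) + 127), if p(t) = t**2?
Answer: 2710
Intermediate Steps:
v(10)*(p(-12) + 127) = 10*((-12)**2 + 127) = 10*(144 + 127) = 10*271 = 2710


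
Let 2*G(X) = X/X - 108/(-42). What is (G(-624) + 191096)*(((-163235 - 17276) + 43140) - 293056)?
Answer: -1151551052563/14 ≈ -8.2254e+10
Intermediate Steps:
G(X) = 25/14 (G(X) = (X/X - 108/(-42))/2 = (1 - 108*(-1/42))/2 = (1 + 18/7)/2 = (½)*(25/7) = 25/14)
(G(-624) + 191096)*(((-163235 - 17276) + 43140) - 293056) = (25/14 + 191096)*(((-163235 - 17276) + 43140) - 293056) = 2675369*((-180511 + 43140) - 293056)/14 = 2675369*(-137371 - 293056)/14 = (2675369/14)*(-430427) = -1151551052563/14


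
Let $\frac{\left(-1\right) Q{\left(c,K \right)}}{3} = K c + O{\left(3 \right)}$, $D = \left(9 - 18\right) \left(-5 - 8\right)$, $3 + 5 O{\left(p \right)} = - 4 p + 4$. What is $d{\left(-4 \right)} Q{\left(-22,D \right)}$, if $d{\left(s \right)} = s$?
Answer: $- \frac{154572}{5} \approx -30914.0$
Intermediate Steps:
$O{\left(p \right)} = \frac{1}{5} - \frac{4 p}{5}$ ($O{\left(p \right)} = - \frac{3}{5} + \frac{- 4 p + 4}{5} = - \frac{3}{5} + \frac{4 - 4 p}{5} = - \frac{3}{5} - \left(- \frac{4}{5} + \frac{4 p}{5}\right) = \frac{1}{5} - \frac{4 p}{5}$)
$D = 117$ ($D = \left(-9\right) \left(-13\right) = 117$)
$Q{\left(c,K \right)} = \frac{33}{5} - 3 K c$ ($Q{\left(c,K \right)} = - 3 \left(K c + \left(\frac{1}{5} - \frac{12}{5}\right)\right) = - 3 \left(K c - \frac{11}{5}\right) = - 3 \left(- \frac{11}{5} + K c\right) = \frac{33}{5} - 3 K c$)
$d{\left(-4 \right)} Q{\left(-22,D \right)} = - 4 \left(\frac{33}{5} - 351 \left(-22\right)\right) = - 4 \left(\frac{33}{5} + 7722\right) = \left(-4\right) \frac{38643}{5} = - \frac{154572}{5}$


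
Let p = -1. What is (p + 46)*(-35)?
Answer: -1575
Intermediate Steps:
(p + 46)*(-35) = (-1 + 46)*(-35) = 45*(-35) = -1575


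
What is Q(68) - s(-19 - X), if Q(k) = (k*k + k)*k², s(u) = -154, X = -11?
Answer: 21695962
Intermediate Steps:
Q(k) = k²*(k + k²) (Q(k) = (k² + k)*k² = (k + k²)*k² = k²*(k + k²))
Q(68) - s(-19 - X) = 68³*(1 + 68) - 1*(-154) = 314432*69 + 154 = 21695808 + 154 = 21695962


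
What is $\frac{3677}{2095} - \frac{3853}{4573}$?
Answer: $\frac{8742886}{9580435} \approx 0.91258$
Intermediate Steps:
$\frac{3677}{2095} - \frac{3853}{4573} = \frac{8742886}{9580435}$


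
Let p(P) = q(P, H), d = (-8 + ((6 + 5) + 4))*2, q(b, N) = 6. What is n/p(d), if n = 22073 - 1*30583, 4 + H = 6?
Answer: -4255/3 ≈ -1418.3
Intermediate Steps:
H = 2 (H = -4 + 6 = 2)
d = 14 (d = (-8 + (11 + 4))*2 = (-8 + 15)*2 = 7*2 = 14)
n = -8510 (n = 22073 - 30583 = -8510)
p(P) = 6
n/p(d) = -8510/6 = -8510*⅙ = -4255/3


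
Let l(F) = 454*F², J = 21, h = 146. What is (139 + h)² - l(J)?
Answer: -118989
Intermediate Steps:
(139 + h)² - l(J) = (139 + 146)² - 454*21² = 285² - 454*441 = 81225 - 1*200214 = 81225 - 200214 = -118989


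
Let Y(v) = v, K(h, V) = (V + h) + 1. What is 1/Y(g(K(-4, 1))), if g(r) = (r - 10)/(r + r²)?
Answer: -⅙ ≈ -0.16667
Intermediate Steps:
K(h, V) = 1 + V + h
g(r) = (-10 + r)/(r + r²)
1/Y(g(K(-4, 1))) = 1/((-10 + (1 + 1 - 4))/((1 + 1 - 4)*(1 + (1 + 1 - 4)))) = 1/((-10 - 2)/((-2)*(1 - 2))) = 1/(-½*(-12)/(-1)) = 1/(-½*(-1)*(-12)) = 1/(-6) = -⅙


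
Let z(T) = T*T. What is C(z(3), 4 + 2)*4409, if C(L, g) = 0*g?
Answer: 0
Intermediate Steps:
z(T) = T**2
C(L, g) = 0
C(z(3), 4 + 2)*4409 = 0*4409 = 0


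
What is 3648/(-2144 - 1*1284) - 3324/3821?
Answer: -6333420/3274597 ≈ -1.9341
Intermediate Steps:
3648/(-2144 - 1*1284) - 3324/3821 = 3648/(-2144 - 1284) - 3324*1/3821 = 3648/(-3428) - 3324/3821 = 3648*(-1/3428) - 3324/3821 = -912/857 - 3324/3821 = -6333420/3274597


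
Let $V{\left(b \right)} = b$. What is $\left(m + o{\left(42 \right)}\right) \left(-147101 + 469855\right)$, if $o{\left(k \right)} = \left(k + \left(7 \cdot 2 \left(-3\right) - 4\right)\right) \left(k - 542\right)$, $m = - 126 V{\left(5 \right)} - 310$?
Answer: $342119240$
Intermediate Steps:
$m = -940$ ($m = \left(-126\right) 5 - 310 = -630 - 310 = -940$)
$o{\left(k \right)} = \left(-542 + k\right) \left(-46 + k\right)$ ($o{\left(k \right)} = \left(k + \left(7 \left(-6\right) - 4\right)\right) \left(-542 + k\right) = \left(k - 46\right) \left(-542 + k\right) = \left(-46 + k\right) \left(-542 + k\right) = \left(-542 + k\right) \left(-46 + k\right)$)
$\left(m + o{\left(42 \right)}\right) \left(-147101 + 469855\right) = \left(-940 + \left(24932 + 42^{2} - 24696\right)\right) \left(-147101 + 469855\right) = \left(-940 + \left(24932 + 1764 - 24696\right)\right) 322754 = \left(-940 + 2000\right) 322754 = 1060 \cdot 322754 = 342119240$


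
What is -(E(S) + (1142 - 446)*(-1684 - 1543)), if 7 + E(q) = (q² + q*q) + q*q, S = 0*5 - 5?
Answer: 2245924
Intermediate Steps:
S = -5 (S = 0 - 5 = -5)
E(q) = -7 + 3*q² (E(q) = -7 + ((q² + q*q) + q*q) = -7 + ((q² + q²) + q²) = -7 + (2*q² + q²) = -7 + 3*q²)
-(E(S) + (1142 - 446)*(-1684 - 1543)) = -((-7 + 3*(-5)²) + (1142 - 446)*(-1684 - 1543)) = -((-7 + 3*25) + 696*(-3227)) = -((-7 + 75) - 2245992) = -(68 - 2245992) = -1*(-2245924) = 2245924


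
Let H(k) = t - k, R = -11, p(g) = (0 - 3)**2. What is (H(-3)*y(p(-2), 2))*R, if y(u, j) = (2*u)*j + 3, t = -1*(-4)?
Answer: -3003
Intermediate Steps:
t = 4
p(g) = 9 (p(g) = (-3)**2 = 9)
y(u, j) = 3 + 2*j*u (y(u, j) = 2*j*u + 3 = 3 + 2*j*u)
H(k) = 4 - k
(H(-3)*y(p(-2), 2))*R = ((4 - 1*(-3))*(3 + 2*2*9))*(-11) = ((4 + 3)*(3 + 36))*(-11) = (7*39)*(-11) = 273*(-11) = -3003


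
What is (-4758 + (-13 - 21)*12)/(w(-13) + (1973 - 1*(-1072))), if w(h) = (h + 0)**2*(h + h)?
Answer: 5166/1349 ≈ 3.8295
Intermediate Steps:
w(h) = 2*h**3 (w(h) = h**2*(2*h) = 2*h**3)
(-4758 + (-13 - 21)*12)/(w(-13) + (1973 - 1*(-1072))) = (-4758 + (-13 - 21)*12)/(2*(-13)**3 + (1973 - 1*(-1072))) = (-4758 - 34*12)/(2*(-2197) + (1973 + 1072)) = (-4758 - 408)/(-4394 + 3045) = -5166/(-1349) = -5166*(-1/1349) = 5166/1349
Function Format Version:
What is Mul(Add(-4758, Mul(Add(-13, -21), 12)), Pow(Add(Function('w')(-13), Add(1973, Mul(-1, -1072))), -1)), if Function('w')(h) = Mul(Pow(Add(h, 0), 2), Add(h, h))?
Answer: Rational(5166, 1349) ≈ 3.8295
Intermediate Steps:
Function('w')(h) = Mul(2, Pow(h, 3)) (Function('w')(h) = Mul(Pow(h, 2), Mul(2, h)) = Mul(2, Pow(h, 3)))
Mul(Add(-4758, Mul(Add(-13, -21), 12)), Pow(Add(Function('w')(-13), Add(1973, Mul(-1, -1072))), -1)) = Mul(Add(-4758, Mul(Add(-13, -21), 12)), Pow(Add(Mul(2, Pow(-13, 3)), Add(1973, Mul(-1, -1072))), -1)) = Mul(Add(-4758, Mul(-34, 12)), Pow(Add(Mul(2, -2197), Add(1973, 1072)), -1)) = Mul(Add(-4758, -408), Pow(Add(-4394, 3045), -1)) = Mul(-5166, Pow(-1349, -1)) = Mul(-5166, Rational(-1, 1349)) = Rational(5166, 1349)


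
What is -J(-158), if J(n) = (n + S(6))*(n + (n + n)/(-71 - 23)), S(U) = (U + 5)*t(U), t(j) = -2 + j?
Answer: -828552/47 ≈ -17629.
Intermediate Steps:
S(U) = (-2 + U)*(5 + U) (S(U) = (U + 5)*(-2 + U) = (5 + U)*(-2 + U) = (-2 + U)*(5 + U))
J(n) = 46*n*(44 + n)/47 (J(n) = (n + (-2 + 6)*(5 + 6))*(n + (n + n)/(-71 - 23)) = (n + 4*11)*(n + (2*n)/(-94)) = (n + 44)*(n + (2*n)*(-1/94)) = (44 + n)*(n - n/47) = (44 + n)*(46*n/47) = 46*n*(44 + n)/47)
-J(-158) = -46*(-158)*(44 - 158)/47 = -46*(-158)*(-114)/47 = -1*828552/47 = -828552/47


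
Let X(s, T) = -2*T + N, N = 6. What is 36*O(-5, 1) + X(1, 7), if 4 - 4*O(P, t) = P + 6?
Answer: 19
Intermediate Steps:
O(P, t) = -½ - P/4 (O(P, t) = 1 - (P + 6)/4 = 1 - (6 + P)/4 = 1 + (-3/2 - P/4) = -½ - P/4)
X(s, T) = 6 - 2*T (X(s, T) = -2*T + 6 = 6 - 2*T)
36*O(-5, 1) + X(1, 7) = 36*(-½ - ¼*(-5)) + (6 - 2*7) = 36*(-½ + 5/4) + (6 - 14) = 36*(¾) - 8 = 27 - 8 = 19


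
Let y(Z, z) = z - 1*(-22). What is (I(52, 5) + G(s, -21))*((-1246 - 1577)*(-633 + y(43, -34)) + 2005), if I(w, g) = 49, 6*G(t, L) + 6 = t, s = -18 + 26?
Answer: 269780320/3 ≈ 8.9927e+7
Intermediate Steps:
s = 8
G(t, L) = -1 + t/6
y(Z, z) = 22 + z (y(Z, z) = z + 22 = 22 + z)
(I(52, 5) + G(s, -21))*((-1246 - 1577)*(-633 + y(43, -34)) + 2005) = (49 + (-1 + (1/6)*8))*((-1246 - 1577)*(-633 + (22 - 34)) + 2005) = (49 + (-1 + 4/3))*(-2823*(-633 - 12) + 2005) = (49 + 1/3)*(-2823*(-645) + 2005) = 148*(1820835 + 2005)/3 = (148/3)*1822840 = 269780320/3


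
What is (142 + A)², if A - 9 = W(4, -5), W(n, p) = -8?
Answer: 20449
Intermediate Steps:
A = 1 (A = 9 - 8 = 1)
(142 + A)² = (142 + 1)² = 143² = 20449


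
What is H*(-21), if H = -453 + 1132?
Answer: -14259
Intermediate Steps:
H = 679
H*(-21) = 679*(-21) = -14259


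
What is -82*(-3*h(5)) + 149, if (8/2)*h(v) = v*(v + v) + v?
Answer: 7063/2 ≈ 3531.5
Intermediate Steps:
h(v) = v**2/2 + v/4 (h(v) = (v*(v + v) + v)/4 = (v*(2*v) + v)/4 = (2*v**2 + v)/4 = (v + 2*v**2)/4 = v**2/2 + v/4)
-82*(-3*h(5)) + 149 = -82*(-3*5*(1 + 2*5)/4) + 149 = -82*(-3*5*(1 + 10)/4) + 149 = -82*(-3*5*11/4) + 149 = -82*(-3*55/4) + 149 = -(-6765)/2 + 149 = -82*(-165/4) + 149 = 6765/2 + 149 = 7063/2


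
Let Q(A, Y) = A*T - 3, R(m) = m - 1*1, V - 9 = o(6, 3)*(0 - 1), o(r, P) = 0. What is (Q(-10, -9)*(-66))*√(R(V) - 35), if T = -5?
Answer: -9306*I*√3 ≈ -16118.0*I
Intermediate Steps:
V = 9 (V = 9 + 0*(0 - 1) = 9 + 0*(-1) = 9 + 0 = 9)
R(m) = -1 + m (R(m) = m - 1 = -1 + m)
Q(A, Y) = -3 - 5*A (Q(A, Y) = A*(-5) - 3 = -5*A - 3 = -3 - 5*A)
(Q(-10, -9)*(-66))*√(R(V) - 35) = ((-3 - 5*(-10))*(-66))*√((-1 + 9) - 35) = ((-3 + 50)*(-66))*√(8 - 35) = (47*(-66))*√(-27) = -9306*I*√3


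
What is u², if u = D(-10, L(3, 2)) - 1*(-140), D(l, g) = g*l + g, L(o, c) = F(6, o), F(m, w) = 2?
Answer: 14884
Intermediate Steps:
L(o, c) = 2
D(l, g) = g + g*l
u = 122 (u = 2*(1 - 10) - 1*(-140) = 2*(-9) + 140 = -18 + 140 = 122)
u² = 122² = 14884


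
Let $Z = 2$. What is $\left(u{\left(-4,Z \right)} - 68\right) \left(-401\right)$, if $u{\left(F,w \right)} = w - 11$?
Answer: $30877$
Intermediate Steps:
$u{\left(F,w \right)} = -11 + w$ ($u{\left(F,w \right)} = w - 11 = -11 + w$)
$\left(u{\left(-4,Z \right)} - 68\right) \left(-401\right) = \left(\left(-11 + 2\right) - 68\right) \left(-401\right) = \left(-9 - 68\right) \left(-401\right) = \left(-77\right) \left(-401\right) = 30877$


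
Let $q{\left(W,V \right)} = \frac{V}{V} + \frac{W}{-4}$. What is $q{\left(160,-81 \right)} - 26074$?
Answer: $-26113$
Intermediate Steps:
$q{\left(W,V \right)} = 1 - \frac{W}{4}$ ($q{\left(W,V \right)} = 1 + W \left(- \frac{1}{4}\right) = 1 - \frac{W}{4}$)
$q{\left(160,-81 \right)} - 26074 = \left(1 - 40\right) - 26074 = -39 - 26074 = -26113$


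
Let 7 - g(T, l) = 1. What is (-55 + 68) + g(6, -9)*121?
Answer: 739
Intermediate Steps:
g(T, l) = 6 (g(T, l) = 7 - 1*1 = 7 - 1 = 6)
(-55 + 68) + g(6, -9)*121 = (-55 + 68) + 6*121 = 13 + 726 = 739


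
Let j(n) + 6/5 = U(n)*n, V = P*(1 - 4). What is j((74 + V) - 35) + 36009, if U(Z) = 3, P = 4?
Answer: 180444/5 ≈ 36089.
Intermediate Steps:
V = -12 (V = 4*(1 - 4) = 4*(-3) = -12)
j(n) = -6/5 + 3*n
j((74 + V) - 35) + 36009 = (-6/5 + 3*((74 - 12) - 35)) + 36009 = (-6/5 + 3*(62 - 35)) + 36009 = (-6/5 + 3*27) + 36009 = (-6/5 + 81) + 36009 = 399/5 + 36009 = 180444/5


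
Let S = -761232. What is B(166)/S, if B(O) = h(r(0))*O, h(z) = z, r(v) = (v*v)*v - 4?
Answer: 83/95154 ≈ 0.00087227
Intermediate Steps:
r(v) = -4 + v³ (r(v) = v²*v - 4 = v³ - 4 = -4 + v³)
B(O) = -4*O (B(O) = (-4 + 0³)*O = (-4 + 0)*O = -4*O)
B(166)/S = -4*166/(-761232) = -664*(-1/761232) = 83/95154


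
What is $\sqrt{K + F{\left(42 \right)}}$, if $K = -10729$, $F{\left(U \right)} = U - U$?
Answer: $i \sqrt{10729} \approx 103.58 i$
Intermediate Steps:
$F{\left(U \right)} = 0$
$\sqrt{K + F{\left(42 \right)}} = \sqrt{-10729 + 0} = \sqrt{-10729} = i \sqrt{10729}$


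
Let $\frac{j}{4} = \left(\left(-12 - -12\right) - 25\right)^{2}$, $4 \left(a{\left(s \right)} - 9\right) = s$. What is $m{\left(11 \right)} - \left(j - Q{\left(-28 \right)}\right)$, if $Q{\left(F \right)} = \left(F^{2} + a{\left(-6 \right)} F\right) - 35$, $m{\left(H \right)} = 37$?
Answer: $-1924$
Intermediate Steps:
$a{\left(s \right)} = 9 + \frac{s}{4}$
$j = 2500$ ($j = 4 \left(\left(-12 - -12\right) - 25\right)^{2} = 4 \left(\left(-12 + 12\right) - 25\right)^{2} = 4 \left(0 - 25\right)^{2} = 4 \left(-25\right)^{2} = 4 \cdot 625 = 2500$)
$Q{\left(F \right)} = -35 + F^{2} + \frac{15 F}{2}$ ($Q{\left(F \right)} = \left(F^{2} + \left(9 + \frac{1}{4} \left(-6\right)\right) F\right) - 35 = \left(F^{2} + \left(9 - \frac{3}{2}\right) F\right) - 35 = \left(F^{2} + \frac{15 F}{2}\right) - 35 = -35 + F^{2} + \frac{15 F}{2}$)
$m{\left(11 \right)} - \left(j - Q{\left(-28 \right)}\right) = 37 - \left(2500 - \left(-35 + \left(-28\right)^{2} + \frac{15}{2} \left(-28\right)\right)\right) = 37 - \left(2500 - \left(-35 + 784 - 210\right)\right) = 37 - \left(2500 - 539\right) = 37 - 1961 = -1924$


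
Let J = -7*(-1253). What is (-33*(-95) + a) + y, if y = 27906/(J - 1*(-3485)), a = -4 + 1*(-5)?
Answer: 19170081/6128 ≈ 3128.3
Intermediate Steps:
a = -9 (a = -4 - 5 = -9)
J = 8771
y = 13953/6128 (y = 27906/(8771 - 1*(-3485)) = 27906/(8771 + 3485) = 27906/12256 = 27906*(1/12256) = 13953/6128 ≈ 2.2769)
(-33*(-95) + a) + y = (-33*(-95) - 9) + 13953/6128 = (3135 - 9) + 13953/6128 = 3126 + 13953/6128 = 19170081/6128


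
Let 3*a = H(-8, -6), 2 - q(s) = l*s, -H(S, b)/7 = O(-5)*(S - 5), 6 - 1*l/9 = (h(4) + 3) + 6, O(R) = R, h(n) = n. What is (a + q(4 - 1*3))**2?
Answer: 67600/9 ≈ 7511.1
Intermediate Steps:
l = -63 (l = 54 - 9*((4 + 3) + 6) = 54 - 9*(7 + 6) = 54 - 9*13 = 54 - 117 = -63)
H(S, b) = -175 + 35*S (H(S, b) = -(-35)*(S - 5) = -(-35)*(-5 + S) = -7*(25 - 5*S) = -175 + 35*S)
q(s) = 2 + 63*s (q(s) = 2 - (-63)*s = 2 + 63*s)
a = -455/3 (a = (-175 + 35*(-8))/3 = (-175 - 280)/3 = (1/3)*(-455) = -455/3 ≈ -151.67)
(a + q(4 - 1*3))**2 = (-455/3 + (2 + 63*(4 - 1*3)))**2 = (-455/3 + (2 + 63*(4 - 3)))**2 = (-455/3 + (2 + 63*1))**2 = (-455/3 + (2 + 63))**2 = (-455/3 + 65)**2 = (-260/3)**2 = 67600/9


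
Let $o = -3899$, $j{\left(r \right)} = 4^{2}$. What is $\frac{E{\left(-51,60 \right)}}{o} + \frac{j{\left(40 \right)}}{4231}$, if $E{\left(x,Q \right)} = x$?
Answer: $\frac{278165}{16496669} \approx 0.016862$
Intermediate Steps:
$j{\left(r \right)} = 16$
$\frac{E{\left(-51,60 \right)}}{o} + \frac{j{\left(40 \right)}}{4231} = - \frac{51}{-3899} + \frac{16}{4231} = \left(-51\right) \left(- \frac{1}{3899}\right) + 16 \cdot \frac{1}{4231} = \frac{51}{3899} + \frac{16}{4231} = \frac{278165}{16496669}$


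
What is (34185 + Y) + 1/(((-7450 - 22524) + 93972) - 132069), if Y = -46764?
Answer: -856265110/68071 ≈ -12579.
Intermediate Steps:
(34185 + Y) + 1/(((-7450 - 22524) + 93972) - 132069) = (34185 - 46764) + 1/(((-7450 - 22524) + 93972) - 132069) = -12579 + 1/((-29974 + 93972) - 132069) = -12579 + 1/(63998 - 132069) = -12579 + 1/(-68071) = -12579 - 1/68071 = -856265110/68071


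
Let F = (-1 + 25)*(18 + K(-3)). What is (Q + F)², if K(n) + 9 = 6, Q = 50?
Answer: 168100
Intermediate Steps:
K(n) = -3 (K(n) = -9 + 6 = -3)
F = 360 (F = (-1 + 25)*(18 - 3) = 24*15 = 360)
(Q + F)² = (50 + 360)² = 410² = 168100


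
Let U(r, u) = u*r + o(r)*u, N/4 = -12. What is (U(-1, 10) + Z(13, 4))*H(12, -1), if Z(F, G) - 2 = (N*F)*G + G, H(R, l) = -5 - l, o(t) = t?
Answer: 10040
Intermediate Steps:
N = -48 (N = 4*(-12) = -48)
U(r, u) = 2*r*u (U(r, u) = u*r + r*u = r*u + r*u = 2*r*u)
Z(F, G) = 2 + G - 48*F*G (Z(F, G) = 2 + ((-48*F)*G + G) = 2 + (-48*F*G + G) = 2 + (G - 48*F*G) = 2 + G - 48*F*G)
(U(-1, 10) + Z(13, 4))*H(12, -1) = (2*(-1)*10 + (2 + 4 - 48*13*4))*(-5 - 1*(-1)) = (-20 + (2 + 4 - 2496))*(-5 + 1) = (-20 - 2490)*(-4) = -2510*(-4) = 10040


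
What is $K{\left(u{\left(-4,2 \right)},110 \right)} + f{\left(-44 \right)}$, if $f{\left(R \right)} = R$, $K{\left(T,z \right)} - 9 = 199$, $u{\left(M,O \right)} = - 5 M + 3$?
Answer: $164$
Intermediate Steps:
$u{\left(M,O \right)} = 3 - 5 M$
$K{\left(T,z \right)} = 208$ ($K{\left(T,z \right)} = 9 + 199 = 208$)
$K{\left(u{\left(-4,2 \right)},110 \right)} + f{\left(-44 \right)} = 208 - 44 = 164$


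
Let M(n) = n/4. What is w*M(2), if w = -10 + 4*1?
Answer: -3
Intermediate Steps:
M(n) = n/4 (M(n) = n*(1/4) = n/4)
w = -6 (w = -10 + 4 = -6)
w*M(2) = -3*2/2 = -6*1/2 = -3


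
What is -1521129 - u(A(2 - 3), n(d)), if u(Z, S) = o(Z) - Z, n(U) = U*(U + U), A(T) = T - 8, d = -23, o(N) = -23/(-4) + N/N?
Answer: -6084579/4 ≈ -1.5211e+6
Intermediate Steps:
o(N) = 27/4 (o(N) = -23*(-¼) + 1 = 23/4 + 1 = 27/4)
A(T) = -8 + T
n(U) = 2*U² (n(U) = U*(2*U) = 2*U²)
u(Z, S) = 27/4 - Z
-1521129 - u(A(2 - 3), n(d)) = -1521129 - (27/4 - (-8 + (2 - 3))) = -1521129 - (27/4 - (-8 - 1)) = -1521129 - (27/4 - 1*(-9)) = -1521129 - (27/4 + 9) = -1521129 - 1*63/4 = -1521129 - 63/4 = -6084579/4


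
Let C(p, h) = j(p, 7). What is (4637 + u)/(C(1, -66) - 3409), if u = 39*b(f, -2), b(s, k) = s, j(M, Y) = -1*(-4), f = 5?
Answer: -4832/3405 ≈ -1.4191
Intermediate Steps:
j(M, Y) = 4
C(p, h) = 4
u = 195 (u = 39*5 = 195)
(4637 + u)/(C(1, -66) - 3409) = (4637 + 195)/(4 - 3409) = 4832/(-3405) = 4832*(-1/3405) = -4832/3405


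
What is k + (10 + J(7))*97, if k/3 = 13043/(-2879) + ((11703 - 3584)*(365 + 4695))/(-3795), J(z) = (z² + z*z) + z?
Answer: -61422288/2879 ≈ -21335.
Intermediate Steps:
J(z) = z + 2*z² (J(z) = (z² + z²) + z = 2*z² + z = z + 2*z²)
k = -93537533/2879 (k = 3*(13043/(-2879) + ((11703 - 3584)*(365 + 4695))/(-3795)) = 3*(13043*(-1/2879) + (8119*5060)*(-1/3795)) = 3*(-13043/2879 + 41082140*(-1/3795)) = 3*(-13043/2879 - 32476/3) = 3*(-93537533/8637) = -93537533/2879 ≈ -32490.)
k + (10 + J(7))*97 = -93537533/2879 + (10 + 7*(1 + 2*7))*97 = -93537533/2879 + (10 + 7*(1 + 14))*97 = -93537533/2879 + (10 + 7*15)*97 = -93537533/2879 + (10 + 105)*97 = -93537533/2879 + 115*97 = -93537533/2879 + 11155 = -61422288/2879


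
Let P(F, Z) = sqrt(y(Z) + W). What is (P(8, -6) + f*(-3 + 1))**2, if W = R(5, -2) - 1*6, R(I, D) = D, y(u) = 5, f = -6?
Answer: 141 + 24*I*sqrt(3) ≈ 141.0 + 41.569*I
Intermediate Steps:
W = -8 (W = -2 - 1*6 = -2 - 6 = -8)
P(F, Z) = I*sqrt(3) (P(F, Z) = sqrt(5 - 8) = sqrt(-3) = I*sqrt(3))
(P(8, -6) + f*(-3 + 1))**2 = (I*sqrt(3) - 6*(-3 + 1))**2 = (I*sqrt(3) - 6*(-2))**2 = (I*sqrt(3) + 12)**2 = (12 + I*sqrt(3))**2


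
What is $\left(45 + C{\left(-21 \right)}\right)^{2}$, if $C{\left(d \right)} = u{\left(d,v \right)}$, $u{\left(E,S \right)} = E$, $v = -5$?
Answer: $576$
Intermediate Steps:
$C{\left(d \right)} = d$
$\left(45 + C{\left(-21 \right)}\right)^{2} = \left(45 - 21\right)^{2} = 24^{2} = 576$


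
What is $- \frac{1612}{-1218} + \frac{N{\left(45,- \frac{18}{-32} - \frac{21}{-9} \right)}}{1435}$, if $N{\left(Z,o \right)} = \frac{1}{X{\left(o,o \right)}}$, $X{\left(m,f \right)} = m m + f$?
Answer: $\frac{613574834}{463585155} \approx 1.3235$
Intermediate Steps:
$X{\left(m,f \right)} = f + m^{2}$ ($X{\left(m,f \right)} = m^{2} + f = f + m^{2}$)
$N{\left(Z,o \right)} = \frac{1}{o + o^{2}}$
$- \frac{1612}{-1218} + \frac{N{\left(45,- \frac{18}{-32} - \frac{21}{-9} \right)}}{1435} = - \frac{1612}{-1218} + \frac{\frac{1}{- \frac{18}{-32} - \frac{21}{-9}} \frac{1}{1 - \left(- \frac{9}{16} - \frac{7}{3}\right)}}{1435} = \left(-1612\right) \left(- \frac{1}{1218}\right) + \frac{1}{\left(\left(-18\right) \left(- \frac{1}{32}\right) - - \frac{7}{3}\right) \left(1 - - \frac{139}{48}\right)} \frac{1}{1435} = \frac{806}{609} + \frac{1}{\left(\frac{9}{16} + \frac{7}{3}\right) \left(1 + \left(\frac{9}{16} + \frac{7}{3}\right)\right)} \frac{1}{1435} = \frac{806}{609} + \frac{1}{\frac{139}{48} \left(1 + \frac{139}{48}\right)} \frac{1}{1435} = \frac{806}{609} + \frac{48}{139 \cdot \frac{187}{48}} \cdot \frac{1}{1435} = \frac{806}{609} + \frac{48}{139} \cdot \frac{48}{187} \cdot \frac{1}{1435} = \frac{806}{609} + \frac{2304}{25993} \cdot \frac{1}{1435} = \frac{806}{609} + \frac{2304}{37299955} = \frac{613574834}{463585155}$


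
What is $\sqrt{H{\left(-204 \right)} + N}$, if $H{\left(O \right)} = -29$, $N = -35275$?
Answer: $2 i \sqrt{8826} \approx 187.89 i$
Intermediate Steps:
$\sqrt{H{\left(-204 \right)} + N} = \sqrt{-29 - 35275} = \sqrt{-35304} = 2 i \sqrt{8826}$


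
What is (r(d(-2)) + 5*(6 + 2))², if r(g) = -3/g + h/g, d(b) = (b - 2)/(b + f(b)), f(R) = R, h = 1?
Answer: 1444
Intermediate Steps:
d(b) = (-2 + b)/(2*b) (d(b) = (b - 2)/(b + b) = (-2 + b)/((2*b)) = (-2 + b)*(1/(2*b)) = (-2 + b)/(2*b))
r(g) = -2/g (r(g) = -3/g + 1/g = -2/g)
(r(d(-2)) + 5*(6 + 2))² = (-2*(-4/(-2 - 2)) + 5*(6 + 2))² = (-2/1 + 5*8)² = (-2/1 + 40)² = (-2*1 + 40)² = (-2 + 40)² = 38² = 1444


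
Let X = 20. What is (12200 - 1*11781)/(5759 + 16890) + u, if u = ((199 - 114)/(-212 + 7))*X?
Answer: -7683481/928609 ≈ -8.2742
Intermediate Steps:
u = -340/41 (u = ((199 - 114)/(-212 + 7))*20 = (85/(-205))*20 = (85*(-1/205))*20 = -17/41*20 = -340/41 ≈ -8.2927)
(12200 - 1*11781)/(5759 + 16890) + u = (12200 - 1*11781)/(5759 + 16890) - 340/41 = (12200 - 11781)/22649 - 340/41 = 419*(1/22649) - 340/41 = 419/22649 - 340/41 = -7683481/928609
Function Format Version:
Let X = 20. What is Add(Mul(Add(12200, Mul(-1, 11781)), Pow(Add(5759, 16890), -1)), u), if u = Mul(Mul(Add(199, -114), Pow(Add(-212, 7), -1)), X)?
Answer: Rational(-7683481, 928609) ≈ -8.2742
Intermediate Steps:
u = Rational(-340, 41) (u = Mul(Mul(Add(199, -114), Pow(Add(-212, 7), -1)), 20) = Mul(Mul(85, Pow(-205, -1)), 20) = Mul(Mul(85, Rational(-1, 205)), 20) = Mul(Rational(-17, 41), 20) = Rational(-340, 41) ≈ -8.2927)
Add(Mul(Add(12200, Mul(-1, 11781)), Pow(Add(5759, 16890), -1)), u) = Add(Mul(Add(12200, Mul(-1, 11781)), Pow(Add(5759, 16890), -1)), Rational(-340, 41)) = Add(Mul(Add(12200, -11781), Pow(22649, -1)), Rational(-340, 41)) = Add(Mul(419, Rational(1, 22649)), Rational(-340, 41)) = Add(Rational(419, 22649), Rational(-340, 41)) = Rational(-7683481, 928609)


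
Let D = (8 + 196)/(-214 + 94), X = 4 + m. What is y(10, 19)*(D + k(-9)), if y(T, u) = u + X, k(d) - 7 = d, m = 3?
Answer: -481/5 ≈ -96.200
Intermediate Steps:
X = 7 (X = 4 + 3 = 7)
k(d) = 7 + d
y(T, u) = 7 + u (y(T, u) = u + 7 = 7 + u)
D = -17/10 (D = 204/(-120) = 204*(-1/120) = -17/10 ≈ -1.7000)
y(10, 19)*(D + k(-9)) = (7 + 19)*(-17/10 + (7 - 9)) = 26*(-17/10 - 2) = 26*(-37/10) = -481/5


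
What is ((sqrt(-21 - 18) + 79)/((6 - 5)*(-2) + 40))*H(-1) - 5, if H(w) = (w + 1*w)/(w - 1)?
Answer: -111/38 + I*sqrt(39)/38 ≈ -2.9211 + 0.16434*I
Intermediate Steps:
H(w) = 2*w/(-1 + w) (H(w) = (w + w)/(-1 + w) = (2*w)/(-1 + w) = 2*w/(-1 + w))
((sqrt(-21 - 18) + 79)/((6 - 5)*(-2) + 40))*H(-1) - 5 = ((sqrt(-21 - 18) + 79)/((6 - 5)*(-2) + 40))*(2*(-1)/(-1 - 1)) - 5 = ((sqrt(-39) + 79)/(1*(-2) + 40))*(2*(-1)/(-2)) - 5 = ((I*sqrt(39) + 79)/(-2 + 40))*(2*(-1)*(-1/2)) - 5 = ((79 + I*sqrt(39))/38)*1 - 5 = ((79 + I*sqrt(39))*(1/38))*1 - 5 = (79/38 + I*sqrt(39)/38)*1 - 5 = (79/38 + I*sqrt(39)/38) - 5 = -111/38 + I*sqrt(39)/38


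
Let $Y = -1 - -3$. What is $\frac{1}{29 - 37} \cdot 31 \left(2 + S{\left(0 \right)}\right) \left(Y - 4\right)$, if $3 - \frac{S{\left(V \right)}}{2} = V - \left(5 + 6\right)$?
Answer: $\frac{465}{2} \approx 232.5$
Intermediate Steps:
$S{\left(V \right)} = 28 - 2 V$ ($S{\left(V \right)} = 6 - 2 \left(V - \left(5 + 6\right)\right) = 6 - 2 \left(V - 11\right) = 6 - 2 \left(-11 + V\right) = 6 - \left(-22 + 2 V\right) = 28 - 2 V$)
$Y = 2$ ($Y = -1 + 3 = 2$)
$\frac{1}{29 - 37} \cdot 31 \left(2 + S{\left(0 \right)}\right) \left(Y - 4\right) = \frac{1}{29 - 37} \cdot 31 \left(2 + \left(28 - 0\right)\right) \left(2 - 4\right) = \frac{1}{-8} \cdot 31 \left(2 + \left(28 + 0\right)\right) \left(-2\right) = \left(- \frac{1}{8}\right) 31 \left(2 + 28\right) \left(-2\right) = - \frac{31 \cdot 30 \left(-2\right)}{8} = \left(- \frac{31}{8}\right) \left(-60\right) = \frac{465}{2}$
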